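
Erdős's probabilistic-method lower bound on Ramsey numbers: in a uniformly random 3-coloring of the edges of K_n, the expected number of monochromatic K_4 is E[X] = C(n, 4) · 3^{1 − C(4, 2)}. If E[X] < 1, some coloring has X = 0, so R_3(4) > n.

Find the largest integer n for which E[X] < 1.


We need C(n, 4) · 3^{1 − 6} < 1, i.e. C(n, 4) < 3^{6 − 1} = 243.
Check values of n near the boundary:
  n = 5: C(5, 4) = 5; 5 < 243? YES
  n = 6: C(6, 4) = 15; 15 < 243? YES
  n = 7: C(7, 4) = 35; 35 < 243? YES
  n = 8: C(8, 4) = 70; 70 < 243? YES
  n = 9: C(9, 4) = 126; 126 < 243? YES
  n = 10: C(10, 4) = 210; 210 < 243? YES
  n = 11: C(11, 4) = 330; 330 < 243? NO
The largest n with C(n, 4) < 243 is n = 10 (where E[X] = 70/81 ≈ 0.8641975). Hence R_3(4) > 10, i.e. R_3(4) ≥ 11.

Largest n = 10; hence R_3(4) > 10.


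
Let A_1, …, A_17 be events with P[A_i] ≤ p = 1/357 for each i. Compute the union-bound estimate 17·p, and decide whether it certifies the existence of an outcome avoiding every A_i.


Union bound: P[∪_{i=1}^{17} A_i] ≤ Σ_i P[A_i] ≤ 17·p = 17·(1/357) = 1/21.
Numerically: 1/21 ≈ 0.048.
Is 1/21 < 1? YES.
Since P[∪ A_i] ≤ 1/21 < 1, the complement has P[∩ A_i^c] ≥ 1 − 1/21 = 20/21 > 0, so some outcome avoids every A_i.

17·p = 1/21 ≈ 0.048; existence CERTIFIED by the union bound.


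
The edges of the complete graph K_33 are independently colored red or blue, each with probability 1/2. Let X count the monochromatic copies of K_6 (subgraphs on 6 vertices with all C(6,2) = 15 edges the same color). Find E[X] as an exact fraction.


Let X = Σ_S X_S over the C(33, 6) = 1107568 subsets S of size 6, where X_S = 1 if the K_6 on S is monochromatic.
For a fixed S, the K_6 on S has C(6, 2) = 15 edges. P[all 15 edges red] = (1/2)^15, and likewise for blue, so P[monochromatic] = 2·(1/2)^15 = 2^{1 − 15} = 1/16384.
By linearity of expectation: E[X] = C(33, 6) · 2^{1 − 15} = 1107568 · 1/16384 = 69223/1024.
Numerically: E[X] ≈ 67.60059.

E[X] = C(33,6)·2^(1−C(6,2)) = 69223/1024 ≈ 67.60059.


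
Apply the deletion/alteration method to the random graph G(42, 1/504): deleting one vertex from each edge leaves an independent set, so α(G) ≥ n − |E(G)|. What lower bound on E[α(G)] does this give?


E[|E(G)|] = C(42, 2)·p = 861 · (1/504) = 41/24.
E[α(G)] ≥ n − E[|E(G)|] = 42 − 41/24 = 967/24.
Numerically: ≈ 40.291667.
(This is only a lower bound; the true E[α(G)] may be larger.)

E[α(G)] ≥ 967/24 ≈ 40.291667.


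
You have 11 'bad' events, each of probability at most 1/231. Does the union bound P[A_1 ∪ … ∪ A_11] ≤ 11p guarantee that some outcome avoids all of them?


Union bound: P[∪_{i=1}^{11} A_i] ≤ Σ_i P[A_i] ≤ 11·p = 11·(1/231) = 1/21.
Numerically: 1/21 ≈ 0.04762.
Is 1/21 < 1? YES.
Since P[∪ A_i] ≤ 1/21 < 1, the complement has P[∩ A_i^c] ≥ 1 − 1/21 = 20/21 > 0, so some outcome avoids every A_i.

11·p = 1/21 ≈ 0.04762; existence CERTIFIED by the union bound.


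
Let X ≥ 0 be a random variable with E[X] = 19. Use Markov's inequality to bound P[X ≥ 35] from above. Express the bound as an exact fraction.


μ = E[X] = 19, a = 35.
Markov: P[X ≥ 35] ≤ μ/a = (19)/35 = 19/35.
Numerically: ≈ 0.5429.
(Since a = 35 > μ = 19.0000, the bound 19/35 is < 1 and informative.)

P[X ≥ 35] ≤ 19/35 ≈ 0.5429.


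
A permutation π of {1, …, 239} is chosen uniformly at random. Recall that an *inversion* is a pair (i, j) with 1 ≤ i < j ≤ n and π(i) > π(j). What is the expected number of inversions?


Write X = Σ X_I over the C(239, 2) = 28441 pairs i < j, with X_I the indicator of one inversion.
There are 28441 indicators.
For each fixed pair i < j, the values π(i) and π(j) are two distinct elements of {1, …, 239} in uniformly random order; by symmetry P[π(i) > π(j)] = 1/2.
By linearity: E[X] = 28441 · (1/2) = C(239, 2) · (1/2) = 28441/2 = 28441/2 ≈ 14220.50000.

E[X] = 28441/2 = 14220.50000.


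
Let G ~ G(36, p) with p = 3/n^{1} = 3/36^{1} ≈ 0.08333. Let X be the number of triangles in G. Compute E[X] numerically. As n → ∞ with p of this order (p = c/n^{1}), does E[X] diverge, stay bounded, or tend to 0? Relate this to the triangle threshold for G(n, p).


Number of potential triangles: C(36, 3) = 7140.
Each occurs with probability p³ ≈ (0.08333)³ ≈ 5.787037e-04.
By linearity: E[X] = C(36, 3)·p³ ≈ 7140 · 5.787037e-04 ≈ 4.1319.
Here α = 1, so p = 3/n is exactly at the triangle threshold p ~ 1/n. Asymptotically E[X] → c³/6 = 3³/6 = 9/2 ≈ 4.5000, a bounded constant. In this regime the triangle count is asymptotically Poisson(c³/6).

E[X] ≈ 4.1319; in regime p = Θ(1/n^{1}) E[X] stays bounded (at the triangle threshold p ~ 1/n).


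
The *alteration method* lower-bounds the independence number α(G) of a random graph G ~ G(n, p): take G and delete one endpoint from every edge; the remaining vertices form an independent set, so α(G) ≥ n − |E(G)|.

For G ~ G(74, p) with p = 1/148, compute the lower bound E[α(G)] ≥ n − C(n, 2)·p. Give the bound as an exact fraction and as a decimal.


E[|E(G)|] = C(74, 2)·p = 2701 · (1/148) = 73/4.
E[α(G)] ≥ n − E[|E(G)|] = 74 − 73/4 = 223/4.
Numerically: ≈ 55.750000.
(This is only a lower bound; the true E[α(G)] may be larger.)

E[α(G)] ≥ 223/4 ≈ 55.750000.


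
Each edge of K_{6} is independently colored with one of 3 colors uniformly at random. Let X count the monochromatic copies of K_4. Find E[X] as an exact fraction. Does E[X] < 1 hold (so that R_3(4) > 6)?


E[X] = C(6, 4) · 3^{1 − 6} = 15 · 3^{−5} = 15/243.
As a reduced fraction: E[X] = 5/81 ≈ 0.06173.
Is E[X] < 1? YES.
Since E[X] < 1, there exists a 3-coloring of K_{6} with no monochromatic K_4; hence R_3(4) > 6.

E[X] = 5/81 ≈ 0.06173; E[X] < 1, so R_3(4) > 6.


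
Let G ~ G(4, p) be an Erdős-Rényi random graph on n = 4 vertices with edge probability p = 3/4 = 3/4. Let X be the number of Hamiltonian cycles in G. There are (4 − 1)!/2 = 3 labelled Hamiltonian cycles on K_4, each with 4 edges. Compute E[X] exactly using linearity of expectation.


K_4 has (4 − 1)!/2 = 3 labelled Hamiltonian cycles.
For each such Hamiltonian cycle H, let X_H = 1 if all 4 edges of H are present in G. Then P[X_H = 1] = p^{4} = (3/4)^{4} = 81/256.
By linearity: E[X] = Σ_H E[X_H] = 3 · p^{4} = 3 · 81/256 = 243/256.
Numerically: E[X] ≈ 0.949219.

E[X] = 3 · (3/4)^{4} = 243/256 ≈ 0.949219.


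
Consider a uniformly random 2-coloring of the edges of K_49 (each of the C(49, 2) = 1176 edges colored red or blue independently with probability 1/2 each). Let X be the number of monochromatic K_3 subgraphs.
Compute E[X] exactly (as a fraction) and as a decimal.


Let X = Σ_S X_S over the C(49, 3) = 18424 subsets S of size 3, where X_S = 1 if the K_3 on S is monochromatic.
For a fixed S, the K_3 on S has C(3, 2) = 3 edges. P[all 3 edges red] = (1/2)^3, and likewise for blue, so P[monochromatic] = 2·(1/2)^3 = 2^{1 − 3} = 1/4.
By linearity of expectation: E[X] = C(49, 3) · 2^{1 − 3} = 18424 · 1/4 = 4606.
Numerically: E[X] ≈ 4606.000000.

E[X] = C(49,3)·2^(1−C(3,2)) = 4606 ≈ 4606.000000.


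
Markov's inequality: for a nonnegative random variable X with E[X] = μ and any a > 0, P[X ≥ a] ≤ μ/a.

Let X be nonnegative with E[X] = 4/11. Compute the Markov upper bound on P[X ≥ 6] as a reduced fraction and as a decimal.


μ = E[X] = 4/11, a = 6.
Markov: P[X ≥ 6] ≤ μ/a = (4/11)/6 = 2/33.
Numerically: ≈ 0.0606.
(Since a = 6 > μ = 0.3636, the bound 2/33 is < 1 and informative.)

P[X ≥ 6] ≤ 2/33 ≈ 0.0606.


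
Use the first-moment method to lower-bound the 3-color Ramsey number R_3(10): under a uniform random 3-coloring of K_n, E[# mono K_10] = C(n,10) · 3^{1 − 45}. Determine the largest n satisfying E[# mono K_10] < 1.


We need C(n, 10) · 3^{1 − 45} < 1, i.e. C(n, 10) < 3^{45 − 1} = 984770902183611232881.
Check values of n near the boundary:
  n = 572: C(572, 10) = 954640815642161682606; 954640815642161682606 < 984770902183611232881? YES
  n = 573: C(573, 10) = 971597135635805762226; 971597135635805762226 < 984770902183611232881? YES
  n = 574: C(574, 10) = 988824035203816502691; 988824035203816502691 < 984770902183611232881? NO
  n = 575: C(575, 10) = 1006325345561406175305; 1006325345561406175305 < 984770902183611232881? NO
  n = 576: C(576, 10) = 1024104945306307344480; 1024104945306307344480 < 984770902183611232881? NO
The largest n with C(n, 10) < 984770902183611232881 is n = 573 (where E[X] = 35985079097622435638/36472996377170786403 ≈ 0.98662). Hence R_3(10) > 573, i.e. R_3(10) ≥ 574.

Largest n = 573; hence R_3(10) > 573.


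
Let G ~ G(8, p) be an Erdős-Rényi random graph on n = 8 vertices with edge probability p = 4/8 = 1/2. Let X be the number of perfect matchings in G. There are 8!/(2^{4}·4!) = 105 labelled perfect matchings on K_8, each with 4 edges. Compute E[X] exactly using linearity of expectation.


K_8 has 8!/(2^{4}·4!) = 105 labelled perfect matchings.
For each such perfect matching H, let X_H = 1 if all 4 edges of H are present in G. Then P[X_H = 1] = p^{4} = (1/2)^{4} = 1/16.
By linearity: E[X] = Σ_H E[X_H] = 105 · p^{4} = 105 · 1/16 = 105/16.
Numerically: E[X] ≈ 6.562.

E[X] = 105 · (1/2)^{4} = 105/16 ≈ 6.562.


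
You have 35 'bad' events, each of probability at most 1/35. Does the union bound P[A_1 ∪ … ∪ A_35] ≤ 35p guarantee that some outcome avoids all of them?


Union bound: P[∪_{i=1}^{35} A_i] ≤ Σ_i P[A_i] ≤ 35·p = 35·(1/35) = 1.
Numerically: 1 ≈ 1.0000000.
Is 1 < 1? NO.
Since the bound 1 is ≥ 1, the union bound is uninformative here; it does NOT by itself certify existence.

35·p = 1 ≈ 1.0000000; existence NOT certified by the union bound.


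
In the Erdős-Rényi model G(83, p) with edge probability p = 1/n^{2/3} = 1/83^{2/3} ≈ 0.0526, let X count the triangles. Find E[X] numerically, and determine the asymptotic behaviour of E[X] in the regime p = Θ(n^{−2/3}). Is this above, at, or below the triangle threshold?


Number of potential triangles: C(83, 3) = 91881.
Each occurs with probability p³ ≈ (0.0526)³ ≈ 1.45159e-04.
By linearity: E[X] = C(83, 3)·p³ ≈ 91881 · 1.45159e-04 ≈ 13.337.
Since α = 2/3 < 1, p = c/n^{2/3} ≫ 1/n is above the triangle threshold p ~ 1/n. Asymptotically E[X] ~ (c³/6)·n^{3(1−α)} = (1³/6)·n^{1} → ∞; triangles are abundant w.h.p.

E[X] ≈ 13.337; in regime p = Θ(1/n^{2/3}) E[X] diverges (above the triangle threshold p ~ 1/n).


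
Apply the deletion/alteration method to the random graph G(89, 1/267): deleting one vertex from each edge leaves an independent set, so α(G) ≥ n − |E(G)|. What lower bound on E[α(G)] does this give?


E[|E(G)|] = C(89, 2)·p = 3916 · (1/267) = 44/3.
E[α(G)] ≥ n − E[|E(G)|] = 89 − 44/3 = 223/3.
Numerically: ≈ 74.333.
(This is only a lower bound; the true E[α(G)] may be larger.)

E[α(G)] ≥ 223/3 ≈ 74.333.


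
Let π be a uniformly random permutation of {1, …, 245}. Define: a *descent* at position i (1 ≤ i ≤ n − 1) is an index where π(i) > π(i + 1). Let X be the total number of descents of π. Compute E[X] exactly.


Write X = Σ X_I over i = 1, …, 244, with X_I the indicator of one descent.
There are 244 indicators.
For each fixed i, the pair (π(i), π(i+1)) is a uniformly random ordered pair of distinct values from {1, …, 245}; by symmetry P[π(i) > π(i+1)] = 1/2.
By linearity: E[X] = 244 · (1/2) = (245 − 1) · (1/2) = 122 ≈ 122.000000.

E[X] = 122 = 122.000000.


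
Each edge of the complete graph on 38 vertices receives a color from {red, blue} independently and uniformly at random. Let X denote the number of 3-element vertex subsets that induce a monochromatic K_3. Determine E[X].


Let X = Σ_S X_S over the C(38, 3) = 8436 subsets S of size 3, where X_S = 1 if the K_3 on S is monochromatic.
For a fixed S, the K_3 on S has C(3, 2) = 3 edges. P[all 3 edges red] = (1/2)^3, and likewise for blue, so P[monochromatic] = 2·(1/2)^3 = 2^{1 − 3} = 1/4.
By linearity: E[X] = C(38, 3) · 2^{1 − 3} = 8436 · 1/4 = 2109.
Numerically: E[X] ≈ 2109.0000.

E[X] = C(38,3)·2^(1−C(3,2)) = 2109 ≈ 2109.0000.


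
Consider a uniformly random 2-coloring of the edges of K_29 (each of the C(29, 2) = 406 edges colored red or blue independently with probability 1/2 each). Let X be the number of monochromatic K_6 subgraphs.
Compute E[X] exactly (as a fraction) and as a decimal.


Let X = Σ_S X_S over the C(29, 6) = 475020 subsets S of size 6, where X_S = 1 if the K_6 on S is monochromatic.
For a fixed S, the K_6 on S has C(6, 2) = 15 edges. P[all 15 edges red] = (1/2)^15, and likewise for blue, so P[monochromatic] = 2·(1/2)^15 = 2^{1 − 15} = 1/16384.
Summing: E[X] = C(29, 6) · 2^{1 − 15} = 475020 · 1/16384 = 118755/4096.
Numerically: E[X] ≈ 28.99292.

E[X] = C(29,6)·2^(1−C(6,2)) = 118755/4096 ≈ 28.99292.


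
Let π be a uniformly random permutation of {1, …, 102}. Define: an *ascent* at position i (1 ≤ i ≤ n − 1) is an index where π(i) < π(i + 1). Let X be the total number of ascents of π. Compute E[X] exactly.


Write X = Σ X_I over i = 1, …, 101, with X_I the indicator of one ascent.
There are 101 indicators.
For each fixed i, the pair (π(i), π(i+1)) is a uniformly random ordered pair of distinct values from {1, …, 102}; by symmetry P[π(i) < π(i+1)] = 1/2.
By linearity: E[X] = 101 · (1/2) = (102 − 1) · (1/2) = 101/2 ≈ 50.500000.

E[X] = 101/2 = 50.500000.


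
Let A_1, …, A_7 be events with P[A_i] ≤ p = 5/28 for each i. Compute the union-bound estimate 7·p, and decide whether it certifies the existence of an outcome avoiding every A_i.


Union bound: P[∪_{i=1}^{7} A_i] ≤ Σ_i P[A_i] ≤ 7·p = 7·(5/28) = 5/4.
Numerically: 5/4 ≈ 1.25000.
Is 5/4 < 1? NO.
Since the bound 5/4 is ≥ 1, the union bound is uninformative here; it does NOT by itself certify existence.

7·p = 5/4 ≈ 1.25000; existence NOT certified by the union bound.


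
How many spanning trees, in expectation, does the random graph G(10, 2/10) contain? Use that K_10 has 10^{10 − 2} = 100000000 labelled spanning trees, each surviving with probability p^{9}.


K_10 has 10^{10 − 2} = 100000000 labelled spanning trees.
For each such spanning tree H, let X_H = 1 if all 9 edges of H are present in G. Then P[X_H = 1] = p^{9} = (1/5)^{9} = 1/1953125.
By linearity of expectation: E[X] = Σ_H E[X_H] = 100000000 · p^{9} = 100000000 · 1/1953125 = 256/5.
Numerically: E[X] ≈ 51.2.

E[X] = 100000000 · (1/5)^{9} = 256/5 ≈ 51.2.


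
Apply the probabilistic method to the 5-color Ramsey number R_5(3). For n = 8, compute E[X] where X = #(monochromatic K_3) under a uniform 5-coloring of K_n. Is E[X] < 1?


E[X] = C(8, 3) · 5^{1 − 3} = 56 · 5^{−2} = 56/25.
As a reduced fraction: E[X] = 56/25 ≈ 2.24000.
Is E[X] < 1? NO.
Since E[X] ≥ 1, the first-moment bound is inconclusive at n = 8; it does NOT by itself certify R_5(3) > 8.

E[X] = 56/25 ≈ 2.24000; E[X] ≥ 1; first-moment method inconclusive here.


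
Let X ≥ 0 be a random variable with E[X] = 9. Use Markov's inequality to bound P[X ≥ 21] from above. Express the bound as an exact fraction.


μ = E[X] = 9, a = 21.
Markov: P[X ≥ 21] ≤ μ/a = (9)/21 = 3/7.
Numerically: ≈ 0.428571.
(Since a = 21 > μ = 9.000000, the bound 3/7 is < 1 and informative.)

P[X ≥ 21] ≤ 3/7 ≈ 0.428571.


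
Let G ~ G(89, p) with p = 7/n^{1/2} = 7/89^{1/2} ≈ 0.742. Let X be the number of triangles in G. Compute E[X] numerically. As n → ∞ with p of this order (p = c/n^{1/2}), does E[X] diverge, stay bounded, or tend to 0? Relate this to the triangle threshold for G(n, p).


Number of potential triangles: C(89, 3) = 113564.
Each occurs with probability p³ ≈ (0.742)³ ≈ 4.08516e-01.
By linearity: E[X] = C(89, 3)·p³ ≈ 113564 · 4.08516e-01 ≈ 46392.715.
Since α = 1/2 < 1, p = c/n^{1/2} ≫ 1/n is above the triangle threshold p ~ 1/n. Asymptotically E[X] ~ (c³/6)·n^{3(1−α)} = (7³/6)·n^{1.5} → ∞; triangles are abundant w.h.p.

E[X] ≈ 46392.715; in regime p = Θ(1/n^{1/2}) E[X] diverges (above the triangle threshold p ~ 1/n).


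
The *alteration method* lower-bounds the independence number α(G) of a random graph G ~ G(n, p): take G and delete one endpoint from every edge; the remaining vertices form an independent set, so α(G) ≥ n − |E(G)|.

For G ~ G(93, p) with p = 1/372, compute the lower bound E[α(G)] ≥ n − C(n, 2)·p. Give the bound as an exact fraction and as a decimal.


E[|E(G)|] = C(93, 2)·p = 4278 · (1/372) = 23/2.
E[α(G)] ≥ n − E[|E(G)|] = 93 − 23/2 = 163/2.
Numerically: ≈ 81.500.
(This is only a lower bound; the true E[α(G)] may be larger.)

E[α(G)] ≥ 163/2 ≈ 81.500.


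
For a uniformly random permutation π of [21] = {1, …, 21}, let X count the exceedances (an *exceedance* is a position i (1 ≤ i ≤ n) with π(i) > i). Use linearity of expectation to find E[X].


Write X = Σ_{i=1}^{21} X_i, where X_i = 1_{π(i) > i}.
For each fixed i, π(i) is uniform over {1, …, 21} (marginal of a uniform permutation), so P[π(i) > i] = (n − i)/n. Summing: Σ_{i=1}^{21} (n − i)/n = (0 + 1 + … + 20)/21 = 21(21 − 1)/(2·21) = (21 − 1)/2.
Hence E[X] = Σ_{i=1}^{21} (21 − i)/21 = 10 ≈ 10.00000.

E[X] = 10 = 10.00000.


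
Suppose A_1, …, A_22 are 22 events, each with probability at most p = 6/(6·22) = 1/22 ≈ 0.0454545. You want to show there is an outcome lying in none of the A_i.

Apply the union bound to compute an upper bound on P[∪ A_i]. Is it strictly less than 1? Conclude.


Union bound: P[∪_{i=1}^{22} A_i] ≤ Σ_i P[A_i] ≤ 22·p = 22·(1/22) = 1.
Numerically: 1 ≈ 1.0000000.
Is 1 < 1? NO.
Since the bound 1 is ≥ 1, the union bound is uninformative here; it does NOT by itself certify existence.

22·p = 1 ≈ 1.0000000; existence NOT certified by the union bound.


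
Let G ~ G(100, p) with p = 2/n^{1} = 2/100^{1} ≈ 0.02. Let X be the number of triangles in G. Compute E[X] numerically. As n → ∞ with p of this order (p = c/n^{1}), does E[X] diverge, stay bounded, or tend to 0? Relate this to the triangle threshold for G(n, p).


Number of potential triangles: C(100, 3) = 161700.
Each occurs with probability p³ ≈ (0.02)³ ≈ 8.00000000e-06.
By linearity: E[X] = C(100, 3)·p³ ≈ 161700 · 8.00000000e-06 ≈ 1.293600.
Here α = 1, so p = 2/n is exactly at the triangle threshold p ~ 1/n. Asymptotically E[X] → c³/6 = 2³/6 = 4/3 ≈ 1.333333, a bounded constant. In this regime the triangle count is asymptotically Poisson(c³/6).

E[X] ≈ 1.293600; in regime p = Θ(1/n^{1}) E[X] stays bounded (at the triangle threshold p ~ 1/n).


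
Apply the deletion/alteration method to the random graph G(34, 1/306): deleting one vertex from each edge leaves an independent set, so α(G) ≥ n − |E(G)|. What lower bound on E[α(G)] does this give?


E[|E(G)|] = C(34, 2)·p = 561 · (1/306) = 11/6.
E[α(G)] ≥ n − E[|E(G)|] = 34 − 11/6 = 193/6.
Numerically: ≈ 32.166667.
(This is only a lower bound; the true E[α(G)] may be larger.)

E[α(G)] ≥ 193/6 ≈ 32.166667.


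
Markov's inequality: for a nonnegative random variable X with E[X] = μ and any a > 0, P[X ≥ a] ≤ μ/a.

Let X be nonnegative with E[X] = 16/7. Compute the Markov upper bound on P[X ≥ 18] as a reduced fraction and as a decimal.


μ = E[X] = 16/7, a = 18.
Markov: P[X ≥ 18] ≤ μ/a = (16/7)/18 = 8/63.
Numerically: ≈ 0.1270.
(Since a = 18 > μ = 2.2857, the bound 8/63 is < 1 and informative.)

P[X ≥ 18] ≤ 8/63 ≈ 0.1270.


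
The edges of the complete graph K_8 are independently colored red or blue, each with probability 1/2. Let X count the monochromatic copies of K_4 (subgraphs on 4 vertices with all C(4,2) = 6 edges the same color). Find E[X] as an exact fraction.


Let X = Σ_S X_S over the C(8, 4) = 70 subsets S of size 4, where X_S = 1 if the K_4 on S is monochromatic.
For a fixed S, the K_4 on S has C(4, 2) = 6 edges. P[all 6 edges red] = (1/2)^6, and likewise for blue, so P[monochromatic] = 2·(1/2)^6 = 2^{1 − 6} = 1/32.
By linearity: E[X] = C(8, 4) · 2^{1 − 6} = 70 · 1/32 = 35/16.
Numerically: E[X] ≈ 2.188.

E[X] = C(8,4)·2^(1−C(4,2)) = 35/16 ≈ 2.188.


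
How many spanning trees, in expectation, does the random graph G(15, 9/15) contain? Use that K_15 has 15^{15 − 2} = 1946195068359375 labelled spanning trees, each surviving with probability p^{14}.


K_15 has 15^{15 − 2} = 1946195068359375 labelled spanning trees.
For each such spanning tree H, let X_H = 1 if all 14 edges of H are present in G. Then P[X_H = 1] = p^{14} = (3/5)^{14} = 4782969/6103515625.
By linearity: E[X] = Σ_H E[X_H] = 1946195068359375 · p^{14} = 1946195068359375 · 4782969/6103515625 = 7625597484987/5.
Numerically: E[X] ≈ 1.52512e+12.

E[X] = 1946195068359375 · (3/5)^{14} = 7625597484987/5 ≈ 1.52512e+12.


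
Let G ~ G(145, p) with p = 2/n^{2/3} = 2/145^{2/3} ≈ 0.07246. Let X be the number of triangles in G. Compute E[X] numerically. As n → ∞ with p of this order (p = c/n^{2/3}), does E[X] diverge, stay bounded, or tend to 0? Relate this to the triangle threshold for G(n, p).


Number of potential triangles: C(145, 3) = 497640.
Each occurs with probability p³ ≈ (0.07246)³ ≈ 3.804994e-04.
By linearity: E[X] = C(145, 3)·p³ ≈ 497640 · 3.804994e-04 ≈ 189.3517.
Since α = 2/3 < 1, p = c/n^{2/3} ≫ 1/n is above the triangle threshold p ~ 1/n. Asymptotically E[X] ~ (c³/6)·n^{3(1−α)} = (2³/6)·n^{1} → ∞; triangles are abundant w.h.p.

E[X] ≈ 189.3517; in regime p = Θ(1/n^{2/3}) E[X] diverges (above the triangle threshold p ~ 1/n).


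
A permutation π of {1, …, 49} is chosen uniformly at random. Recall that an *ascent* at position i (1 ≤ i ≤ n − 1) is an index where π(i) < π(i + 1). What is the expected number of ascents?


Write X = Σ X_I over i = 1, …, 48, with X_I the indicator of one ascent.
There are 48 indicators.
For each fixed i, the pair (π(i), π(i+1)) is a uniformly random ordered pair of distinct values from {1, …, 49}; by symmetry P[π(i) < π(i+1)] = 1/2.
By linearity: E[X] = 48 · (1/2) = (49 − 1) · (1/2) = 24 ≈ 24.0000.

E[X] = 24 = 24.0000.


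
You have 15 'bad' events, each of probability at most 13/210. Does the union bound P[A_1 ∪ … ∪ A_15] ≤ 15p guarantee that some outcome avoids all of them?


Union bound: P[∪_{i=1}^{15} A_i] ≤ Σ_i P[A_i] ≤ 15·p = 15·(13/210) = 13/14.
Numerically: 13/14 ≈ 0.928571.
Is 13/14 < 1? YES.
Since P[∪ A_i] ≤ 13/14 < 1, the complement has P[∩ A_i^c] ≥ 1 − 13/14 = 1/14 > 0, so some outcome avoids every A_i.

15·p = 13/14 ≈ 0.928571; existence CERTIFIED by the union bound.


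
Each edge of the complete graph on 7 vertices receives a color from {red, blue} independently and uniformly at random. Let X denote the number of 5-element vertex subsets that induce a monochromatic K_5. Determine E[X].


Let X = Σ_S X_S over the C(7, 5) = 21 subsets S of size 5, where X_S = 1 if the K_5 on S is monochromatic.
For a fixed S, the K_5 on S has C(5, 2) = 10 edges. P[all 10 edges red] = (1/2)^10, and likewise for blue, so P[monochromatic] = 2·(1/2)^10 = 2^{1 − 10} = 1/512.
By linearity: E[X] = C(7, 5) · 2^{1 − 10} = 21 · 1/512 = 21/512.
Numerically: E[X] ≈ 0.041016.

E[X] = C(7,5)·2^(1−C(5,2)) = 21/512 ≈ 0.041016.


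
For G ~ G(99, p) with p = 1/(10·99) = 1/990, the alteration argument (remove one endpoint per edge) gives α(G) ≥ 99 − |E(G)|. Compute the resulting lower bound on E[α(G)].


E[|E(G)|] = C(99, 2)·p = 4851 · (1/990) = 49/10.
E[α(G)] ≥ n − E[|E(G)|] = 99 − 49/10 = 941/10.
Numerically: ≈ 94.1000.
(This is only a lower bound; the true E[α(G)] may be larger.)

E[α(G)] ≥ 941/10 ≈ 94.1000.


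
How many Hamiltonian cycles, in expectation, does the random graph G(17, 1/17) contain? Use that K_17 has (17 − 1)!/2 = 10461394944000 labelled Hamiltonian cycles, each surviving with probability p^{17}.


K_17 has (17 − 1)!/2 = 10461394944000 labelled Hamiltonian cycles.
For each such Hamiltonian cycle H, let X_H = 1 if all 17 edges of H are present in G. Then P[X_H = 1] = p^{17} = (1/17)^{17} = 1/827240261886336764177.
By linearity of expectation: E[X] = Σ_H E[X_H] = 10461394944000 · p^{17} = 10461394944000 · 1/827240261886336764177 = 10461394944000/827240261886336764177.
Numerically: E[X] ≈ 1.2646e-08.

E[X] = 10461394944000 · (1/17)^{17} = 10461394944000/827240261886336764177 ≈ 1.2646e-08.


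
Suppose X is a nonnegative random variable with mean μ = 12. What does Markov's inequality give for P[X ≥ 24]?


μ = E[X] = 12, a = 24.
Markov: P[X ≥ 24] ≤ μ/a = (12)/24 = 1/2.
Numerically: ≈ 0.5000.
(Since a = 24 > μ = 12.0000, the bound 1/2 is < 1 and informative.)

P[X ≥ 24] ≤ 1/2 ≈ 0.5000.


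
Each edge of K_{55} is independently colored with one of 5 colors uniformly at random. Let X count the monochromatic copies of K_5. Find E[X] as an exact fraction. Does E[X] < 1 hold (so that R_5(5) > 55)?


E[X] = C(55, 5) · 5^{1 − 10} = 3478761 · 5^{−9} = 3478761/1953125.
As a reduced fraction: E[X] = 3478761/1953125 ≈ 1.781126.
Is E[X] < 1? NO.
Since E[X] ≥ 1, the first-moment bound is inconclusive at n = 55; it does NOT by itself certify R_5(5) > 55.

E[X] = 3478761/1953125 ≈ 1.781126; E[X] ≥ 1; first-moment method inconclusive here.


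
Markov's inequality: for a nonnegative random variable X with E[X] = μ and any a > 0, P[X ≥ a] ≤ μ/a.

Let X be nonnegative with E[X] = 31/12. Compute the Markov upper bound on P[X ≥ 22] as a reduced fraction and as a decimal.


μ = E[X] = 31/12, a = 22.
Markov: P[X ≥ 22] ≤ μ/a = (31/12)/22 = 31/264.
Numerically: ≈ 0.11742.
(Since a = 22 > μ = 2.58333, the bound 31/264 is < 1 and informative.)

P[X ≥ 22] ≤ 31/264 ≈ 0.11742.


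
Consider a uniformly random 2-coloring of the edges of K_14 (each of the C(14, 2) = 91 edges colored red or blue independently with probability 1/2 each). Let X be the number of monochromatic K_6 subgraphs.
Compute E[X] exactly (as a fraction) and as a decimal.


Let X = Σ_S X_S over the C(14, 6) = 3003 subsets S of size 6, where X_S = 1 if the K_6 on S is monochromatic.
For a fixed S, the K_6 on S has C(6, 2) = 15 edges. P[all 15 edges red] = (1/2)^15, and likewise for blue, so P[monochromatic] = 2·(1/2)^15 = 2^{1 − 15} = 1/16384.
By linearity: E[X] = C(14, 6) · 2^{1 − 15} = 3003 · 1/16384 = 3003/16384.
Numerically: E[X] ≈ 0.183289.

E[X] = C(14,6)·2^(1−C(6,2)) = 3003/16384 ≈ 0.183289.


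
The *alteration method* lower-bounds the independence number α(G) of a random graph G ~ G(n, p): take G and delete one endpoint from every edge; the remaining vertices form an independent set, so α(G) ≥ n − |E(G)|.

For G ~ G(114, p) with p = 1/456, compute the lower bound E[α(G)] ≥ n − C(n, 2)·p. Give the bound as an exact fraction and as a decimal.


E[|E(G)|] = C(114, 2)·p = 6441 · (1/456) = 113/8.
E[α(G)] ≥ n − E[|E(G)|] = 114 − 113/8 = 799/8.
Numerically: ≈ 99.875.
(This is only a lower bound; the true E[α(G)] may be larger.)

E[α(G)] ≥ 799/8 ≈ 99.875.


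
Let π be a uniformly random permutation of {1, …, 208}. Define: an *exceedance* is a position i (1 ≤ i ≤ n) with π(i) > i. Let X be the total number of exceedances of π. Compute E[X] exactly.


Write X = Σ_{i=1}^{208} X_i, where X_i = 1_{π(i) > i}.
For each fixed i, π(i) is uniform over {1, …, 208} (marginal of a uniform permutation), so P[π(i) > i] = (n − i)/n. Summing: Σ_{i=1}^{208} (n − i)/n = (0 + 1 + … + 207)/208 = 208(208 − 1)/(2·208) = (208 − 1)/2.
Hence E[X] = Σ_{i=1}^{208} (208 − i)/208 = 207/2 ≈ 103.500000.

E[X] = 207/2 = 103.500000.


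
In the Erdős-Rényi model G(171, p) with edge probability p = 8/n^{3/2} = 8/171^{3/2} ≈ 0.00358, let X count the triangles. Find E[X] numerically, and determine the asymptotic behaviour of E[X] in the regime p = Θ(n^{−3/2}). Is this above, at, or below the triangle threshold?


Number of potential triangles: C(171, 3) = 818805.
Each occurs with probability p³ ≈ (0.00358)³ ≈ 4.57918e-08.
By linearity: E[X] = C(171, 3)·p³ ≈ 818805 · 4.57918e-08 ≈ 0.037.
Since α = 3/2 > 1, p = c/n^{3/2} = o(1/n) is below the triangle threshold p ~ 1/n. Asymptotically E[X] ~ (c³/6)·n^{3(1−α)} = (8³/6)·n^{-1.5} → 0, so by Markov's inequality G has no triangles w.h.p.

E[X] ≈ 0.037; in regime p = Θ(1/n^{3/2}) E[X] tends to 0 (below the triangle threshold p ~ 1/n).


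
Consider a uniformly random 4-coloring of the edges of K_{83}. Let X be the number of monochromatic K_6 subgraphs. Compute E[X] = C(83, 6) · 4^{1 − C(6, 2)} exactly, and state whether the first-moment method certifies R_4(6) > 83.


E[X] = C(83, 6) · 4^{1 − 15} = 377447148 · 4^{−14} = 377447148/268435456.
As a reduced fraction: E[X] = 94361787/67108864 ≈ 1.4061.
Is E[X] < 1? NO.
Since E[X] ≥ 1, the first-moment bound is inconclusive at n = 83; it does NOT by itself certify R_4(6) > 83.

E[X] = 94361787/67108864 ≈ 1.4061; E[X] ≥ 1; first-moment method inconclusive here.


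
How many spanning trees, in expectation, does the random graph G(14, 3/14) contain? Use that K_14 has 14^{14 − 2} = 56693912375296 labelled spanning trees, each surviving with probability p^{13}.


K_14 has 14^{14 − 2} = 56693912375296 labelled spanning trees.
For each such spanning tree H, let X_H = 1 if all 13 edges of H are present in G. Then P[X_H = 1] = p^{13} = (3/14)^{13} = 1594323/793714773254144.
By linearity: E[X] = Σ_H E[X_H] = 56693912375296 · p^{13} = 56693912375296 · 1594323/793714773254144 = 1594323/14.
Numerically: E[X] ≈ 1.1388e+05.

E[X] = 56693912375296 · (3/14)^{13} = 1594323/14 ≈ 1.1388e+05.


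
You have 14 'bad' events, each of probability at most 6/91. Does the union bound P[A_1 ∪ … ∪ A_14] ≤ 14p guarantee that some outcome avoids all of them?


Union bound: P[∪_{i=1}^{14} A_i] ≤ Σ_i P[A_i] ≤ 14·p = 14·(6/91) = 12/13.
Numerically: 12/13 ≈ 0.9231.
Is 12/13 < 1? YES.
Since P[∪ A_i] ≤ 12/13 < 1, the complement has P[∩ A_i^c] ≥ 1 − 12/13 = 1/13 > 0, so some outcome avoids every A_i.

14·p = 12/13 ≈ 0.9231; existence CERTIFIED by the union bound.


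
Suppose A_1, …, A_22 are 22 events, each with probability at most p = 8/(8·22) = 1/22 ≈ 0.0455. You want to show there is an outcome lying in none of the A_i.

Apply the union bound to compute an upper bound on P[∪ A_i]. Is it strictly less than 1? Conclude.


Union bound: P[∪_{i=1}^{22} A_i] ≤ Σ_i P[A_i] ≤ 22·p = 22·(1/22) = 1.
Numerically: 1 ≈ 1.0000.
Is 1 < 1? NO.
Since the bound 1 is ≥ 1, the union bound is uninformative here; it does NOT by itself certify existence.

22·p = 1 ≈ 1.0000; existence NOT certified by the union bound.


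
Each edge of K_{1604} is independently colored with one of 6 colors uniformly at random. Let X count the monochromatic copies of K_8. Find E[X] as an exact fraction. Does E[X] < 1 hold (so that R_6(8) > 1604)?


E[X] = C(1604, 8) · 6^{1 − 28} = 1067877273673000226280 · 6^{−27} = 1067877273673000226280/1023490369077469249536.
As a reduced fraction: E[X] = 44494886403041676095/42645432044894552064 ≈ 1.04337.
Is E[X] < 1? NO.
Since E[X] ≥ 1, the first-moment bound is inconclusive at n = 1604; it does NOT by itself certify R_6(8) > 1604.

E[X] = 44494886403041676095/42645432044894552064 ≈ 1.04337; E[X] ≥ 1; first-moment method inconclusive here.


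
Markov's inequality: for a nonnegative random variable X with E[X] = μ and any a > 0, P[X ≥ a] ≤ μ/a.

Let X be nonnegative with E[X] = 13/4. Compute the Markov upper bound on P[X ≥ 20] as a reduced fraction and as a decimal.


μ = E[X] = 13/4, a = 20.
Markov: P[X ≥ 20] ≤ μ/a = (13/4)/20 = 13/80.
Numerically: ≈ 0.16250.
(Since a = 20 > μ = 3.25000, the bound 13/80 is < 1 and informative.)

P[X ≥ 20] ≤ 13/80 ≈ 0.16250.


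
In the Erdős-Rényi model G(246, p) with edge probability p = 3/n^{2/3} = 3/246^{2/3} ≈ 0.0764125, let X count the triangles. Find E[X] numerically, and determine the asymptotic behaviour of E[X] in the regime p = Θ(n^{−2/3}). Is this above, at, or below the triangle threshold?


Number of potential triangles: C(246, 3) = 2450980.
Each occurs with probability p³ ≈ (0.0764125)³ ≈ 4.46162998e-04.
By linearity: E[X] = C(246, 3)·p³ ≈ 2450980 · 4.46162998e-04 ≈ 1093.536585.
Since α = 2/3 < 1, p = c/n^{2/3} ≫ 1/n is above the triangle threshold p ~ 1/n. Asymptotically E[X] ~ (c³/6)·n^{3(1−α)} = (3³/6)·n^{1} → ∞; triangles are abundant w.h.p.

E[X] ≈ 1093.536585; in regime p = Θ(1/n^{2/3}) E[X] diverges (above the triangle threshold p ~ 1/n).


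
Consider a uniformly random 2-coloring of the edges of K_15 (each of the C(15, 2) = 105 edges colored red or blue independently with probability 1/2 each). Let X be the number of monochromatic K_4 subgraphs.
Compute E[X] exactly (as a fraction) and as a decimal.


Let X = Σ_S X_S over the C(15, 4) = 1365 subsets S of size 4, where X_S = 1 if the K_4 on S is monochromatic.
For a fixed S, the K_4 on S has C(4, 2) = 6 edges. P[all 6 edges red] = (1/2)^6, and likewise for blue, so P[monochromatic] = 2·(1/2)^6 = 2^{1 − 6} = 1/32.
By linearity: E[X] = C(15, 4) · 2^{1 − 6} = 1365 · 1/32 = 1365/32.
Numerically: E[X] ≈ 42.6562.

E[X] = C(15,4)·2^(1−C(4,2)) = 1365/32 ≈ 42.6562.


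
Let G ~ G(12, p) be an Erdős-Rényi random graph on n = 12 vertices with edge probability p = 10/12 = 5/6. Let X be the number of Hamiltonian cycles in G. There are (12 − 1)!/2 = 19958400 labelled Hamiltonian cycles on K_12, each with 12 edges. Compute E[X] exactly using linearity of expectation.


K_12 has (12 − 1)!/2 = 19958400 labelled Hamiltonian cycles.
For each such Hamiltonian cycle H, let X_H = 1 if all 12 edges of H are present in G. Then P[X_H = 1] = p^{12} = (5/6)^{12} = 244140625/2176782336.
Summing the indicators: E[X] = Σ_H E[X_H] = 19958400 · p^{12} = 19958400 · 244140625/2176782336 = 469970703125/209952.
Numerically: E[X] ≈ 2.23847e+06.

E[X] = 19958400 · (5/6)^{12} = 469970703125/209952 ≈ 2.23847e+06.


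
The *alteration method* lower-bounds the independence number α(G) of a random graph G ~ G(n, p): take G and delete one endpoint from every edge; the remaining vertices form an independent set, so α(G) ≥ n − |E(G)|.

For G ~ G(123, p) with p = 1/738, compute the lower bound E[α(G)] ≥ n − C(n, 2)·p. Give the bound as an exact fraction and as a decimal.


E[|E(G)|] = C(123, 2)·p = 7503 · (1/738) = 61/6.
E[α(G)] ≥ n − E[|E(G)|] = 123 − 61/6 = 677/6.
Numerically: ≈ 112.833333.
(This is only a lower bound; the true E[α(G)] may be larger.)

E[α(G)] ≥ 677/6 ≈ 112.833333.


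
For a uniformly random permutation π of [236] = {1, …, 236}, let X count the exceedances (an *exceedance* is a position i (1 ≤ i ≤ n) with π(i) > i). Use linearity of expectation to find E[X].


Write X = Σ_{i=1}^{236} X_i, where X_i = 1_{π(i) > i}.
For each fixed i, π(i) is uniform over {1, …, 236} (marginal of a uniform permutation), so P[π(i) > i] = (n − i)/n. Summing: Σ_{i=1}^{236} (n − i)/n = (0 + 1 + … + 235)/236 = 236(236 − 1)/(2·236) = (236 − 1)/2.
Hence E[X] = Σ_{i=1}^{236} (236 − i)/236 = 235/2 ≈ 117.500000.

E[X] = 235/2 = 117.500000.


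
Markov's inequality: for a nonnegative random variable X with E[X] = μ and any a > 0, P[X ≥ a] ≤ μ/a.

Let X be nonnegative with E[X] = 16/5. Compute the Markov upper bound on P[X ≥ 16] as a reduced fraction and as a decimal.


μ = E[X] = 16/5, a = 16.
Markov: P[X ≥ 16] ≤ μ/a = (16/5)/16 = 1/5.
Numerically: ≈ 0.200.
(Since a = 16 > μ = 3.200, the bound 1/5 is < 1 and informative.)

P[X ≥ 16] ≤ 1/5 ≈ 0.200.


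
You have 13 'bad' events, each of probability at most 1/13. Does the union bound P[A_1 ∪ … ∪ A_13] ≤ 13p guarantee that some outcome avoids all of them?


Union bound: P[∪_{i=1}^{13} A_i] ≤ Σ_i P[A_i] ≤ 13·p = 13·(1/13) = 1.
Numerically: 1 ≈ 1.0000.
Is 1 < 1? NO.
Since the bound 1 is ≥ 1, the union bound is uninformative here; it does NOT by itself certify existence.

13·p = 1 ≈ 1.0000; existence NOT certified by the union bound.


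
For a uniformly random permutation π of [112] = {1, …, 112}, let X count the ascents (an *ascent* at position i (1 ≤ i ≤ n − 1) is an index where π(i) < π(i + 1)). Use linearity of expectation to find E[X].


Write X = Σ X_I over i = 1, …, 111, with X_I the indicator of one ascent.
There are 111 indicators.
For each fixed i, the pair (π(i), π(i+1)) is a uniformly random ordered pair of distinct values from {1, …, 112}; by symmetry P[π(i) < π(i+1)] = 1/2.
By linearity: E[X] = 111 · (1/2) = (112 − 1) · (1/2) = 111/2 ≈ 55.5000.

E[X] = 111/2 = 55.5000.


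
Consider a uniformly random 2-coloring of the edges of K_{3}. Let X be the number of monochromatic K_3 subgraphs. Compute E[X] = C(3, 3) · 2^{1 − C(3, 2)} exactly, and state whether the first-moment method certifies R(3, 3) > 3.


E[X] = C(3, 3) · 2^{1 − 3} = 1 · 2^{−2} = 1/4.
As a reduced fraction: E[X] = 1/4 ≈ 0.25000.
Is E[X] < 1? YES.
Since E[X] < 1, there exists a 2-coloring of K_{3} with no monochromatic K_3; hence R(3, 3) > 3.

E[X] = 1/4 ≈ 0.25000; E[X] < 1, so R(3, 3) > 3.


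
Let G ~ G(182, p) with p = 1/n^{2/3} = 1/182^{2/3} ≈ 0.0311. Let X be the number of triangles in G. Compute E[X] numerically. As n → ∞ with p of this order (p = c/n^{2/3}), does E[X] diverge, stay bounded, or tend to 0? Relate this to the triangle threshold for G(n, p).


Number of potential triangles: C(182, 3) = 988260.
Each occurs with probability p³ ≈ (0.0311)³ ≈ 3.01896e-05.
By linearity: E[X] = C(182, 3)·p³ ≈ 988260 · 3.01896e-05 ≈ 29.835.
Since α = 2/3 < 1, p = c/n^{2/3} ≫ 1/n is above the triangle threshold p ~ 1/n. Asymptotically E[X] ~ (c³/6)·n^{3(1−α)} = (1³/6)·n^{1} → ∞; triangles are abundant w.h.p.

E[X] ≈ 29.835; in regime p = Θ(1/n^{2/3}) E[X] diverges (above the triangle threshold p ~ 1/n).


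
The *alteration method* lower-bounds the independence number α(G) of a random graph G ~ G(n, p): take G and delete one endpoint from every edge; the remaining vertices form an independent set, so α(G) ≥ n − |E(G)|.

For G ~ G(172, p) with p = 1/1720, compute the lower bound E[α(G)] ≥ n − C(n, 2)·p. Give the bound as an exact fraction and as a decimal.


E[|E(G)|] = C(172, 2)·p = 14706 · (1/1720) = 171/20.
E[α(G)] ≥ n − E[|E(G)|] = 172 − 171/20 = 3269/20.
Numerically: ≈ 163.450000.
(This is only a lower bound; the true E[α(G)] may be larger.)

E[α(G)] ≥ 3269/20 ≈ 163.450000.


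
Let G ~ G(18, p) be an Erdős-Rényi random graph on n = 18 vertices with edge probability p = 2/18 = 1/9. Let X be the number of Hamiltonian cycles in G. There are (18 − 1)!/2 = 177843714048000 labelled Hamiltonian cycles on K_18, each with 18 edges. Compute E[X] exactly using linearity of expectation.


K_18 has (18 − 1)!/2 = 177843714048000 labelled Hamiltonian cycles.
For each such Hamiltonian cycle H, let X_H = 1 if all 18 edges of H are present in G. Then P[X_H = 1] = p^{18} = (1/9)^{18} = 1/150094635296999121.
Summing the indicators: E[X] = Σ_H E[X_H] = 177843714048000 · p^{18} = 177843714048000 · 1/150094635296999121 = 243955712000/205891132094649.
Numerically: E[X] ≈ 0.00118.

E[X] = 177843714048000 · (1/9)^{18} = 243955712000/205891132094649 ≈ 0.00118.


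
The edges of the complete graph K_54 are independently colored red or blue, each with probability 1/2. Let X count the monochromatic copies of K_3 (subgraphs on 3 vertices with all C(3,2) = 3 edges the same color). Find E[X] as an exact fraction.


Let X = Σ_S X_S over the C(54, 3) = 24804 subsets S of size 3, where X_S = 1 if the K_3 on S is monochromatic.
For a fixed S, the K_3 on S has C(3, 2) = 3 edges. P[all 3 edges red] = (1/2)^3, and likewise for blue, so P[monochromatic] = 2·(1/2)^3 = 2^{1 − 3} = 1/4.
Summing: E[X] = C(54, 3) · 2^{1 − 3} = 24804 · 1/4 = 6201.
Numerically: E[X] ≈ 6201.000.

E[X] = C(54,3)·2^(1−C(3,2)) = 6201 ≈ 6201.000.
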